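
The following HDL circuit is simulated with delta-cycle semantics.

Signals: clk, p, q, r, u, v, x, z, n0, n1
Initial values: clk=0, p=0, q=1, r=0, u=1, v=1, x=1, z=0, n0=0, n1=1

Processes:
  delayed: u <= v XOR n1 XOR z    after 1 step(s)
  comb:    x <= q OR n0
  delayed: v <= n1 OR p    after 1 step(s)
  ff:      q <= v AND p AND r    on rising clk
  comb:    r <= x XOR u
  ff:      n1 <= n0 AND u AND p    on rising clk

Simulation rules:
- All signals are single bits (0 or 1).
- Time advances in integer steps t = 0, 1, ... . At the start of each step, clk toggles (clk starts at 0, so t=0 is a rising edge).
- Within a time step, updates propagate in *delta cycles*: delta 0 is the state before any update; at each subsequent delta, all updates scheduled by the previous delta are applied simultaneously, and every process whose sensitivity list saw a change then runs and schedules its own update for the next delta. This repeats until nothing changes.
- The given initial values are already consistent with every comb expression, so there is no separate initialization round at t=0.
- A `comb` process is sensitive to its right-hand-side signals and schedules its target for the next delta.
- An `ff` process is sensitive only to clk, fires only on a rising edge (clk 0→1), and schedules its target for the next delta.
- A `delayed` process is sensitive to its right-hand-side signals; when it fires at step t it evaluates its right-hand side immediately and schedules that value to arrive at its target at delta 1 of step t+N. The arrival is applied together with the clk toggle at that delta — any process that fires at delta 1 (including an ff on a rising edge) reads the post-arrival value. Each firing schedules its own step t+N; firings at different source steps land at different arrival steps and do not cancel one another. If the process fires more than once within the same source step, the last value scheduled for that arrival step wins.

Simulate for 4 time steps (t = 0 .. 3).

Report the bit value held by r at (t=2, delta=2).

0

t=0 Δ0: v=1 n1=1 r=0 n0=0 p=0 clk=0 x=1 u=1 z=0 q=1
  Δ1: clk:0→1
  Δ2: n1:1→0, q:1→0
  Δ3: x:1→0
  Δ4: r:0→1
  (4Δ to stable)
t=1 Δ0: v=1 n1=0 r=1 n0=0 p=0 clk=1 x=0 u=1 z=0 q=0
  Δ1: v:1→0, clk:1→0
  (1Δ to stable)
t=2 Δ0: v=0 n1=0 r=1 n0=0 p=0 clk=0 x=0 u=1 z=0 q=0
  Δ1: clk:0→1, u:1→0
  Δ2: r:1→0
  (2Δ to stable)
t=3 Δ0: v=0 n1=0 r=0 n0=0 p=0 clk=1 x=0 u=0 z=0 q=0
  Δ1: clk:1→0
  (1Δ to stable)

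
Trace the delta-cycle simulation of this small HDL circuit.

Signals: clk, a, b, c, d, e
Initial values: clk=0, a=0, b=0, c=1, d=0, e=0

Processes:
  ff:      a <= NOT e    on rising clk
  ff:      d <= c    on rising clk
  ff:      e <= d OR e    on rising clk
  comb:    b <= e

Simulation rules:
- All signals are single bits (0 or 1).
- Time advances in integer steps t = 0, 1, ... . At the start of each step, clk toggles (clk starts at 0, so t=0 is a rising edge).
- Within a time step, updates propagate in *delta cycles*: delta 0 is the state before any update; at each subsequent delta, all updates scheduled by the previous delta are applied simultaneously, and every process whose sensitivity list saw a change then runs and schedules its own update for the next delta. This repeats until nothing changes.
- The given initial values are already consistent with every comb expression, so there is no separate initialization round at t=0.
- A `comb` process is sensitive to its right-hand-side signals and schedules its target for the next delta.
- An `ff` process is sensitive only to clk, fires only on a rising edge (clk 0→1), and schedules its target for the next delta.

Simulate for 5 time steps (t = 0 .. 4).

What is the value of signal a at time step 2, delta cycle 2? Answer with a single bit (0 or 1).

t0.Δ0 e=0 c=1 a=0 d=0 clk=0 b=0
t0.Δ1 e=0 c=1 a=0 d=0 clk=1 b=0
t0.Δ2 e=0 c=1 a=1 d=1 clk=1 b=0
t1.Δ0 e=0 c=1 a=1 d=1 clk=1 b=0
t1.Δ1 e=0 c=1 a=1 d=1 clk=0 b=0
t2.Δ0 e=0 c=1 a=1 d=1 clk=0 b=0
t2.Δ1 e=0 c=1 a=1 d=1 clk=1 b=0
t2.Δ2 e=1 c=1 a=1 d=1 clk=1 b=0
t2.Δ3 e=1 c=1 a=1 d=1 clk=1 b=1
t3.Δ0 e=1 c=1 a=1 d=1 clk=1 b=1
t3.Δ1 e=1 c=1 a=1 d=1 clk=0 b=1
t4.Δ0 e=1 c=1 a=1 d=1 clk=0 b=1
t4.Δ1 e=1 c=1 a=1 d=1 clk=1 b=1
t4.Δ2 e=1 c=1 a=0 d=1 clk=1 b=1

1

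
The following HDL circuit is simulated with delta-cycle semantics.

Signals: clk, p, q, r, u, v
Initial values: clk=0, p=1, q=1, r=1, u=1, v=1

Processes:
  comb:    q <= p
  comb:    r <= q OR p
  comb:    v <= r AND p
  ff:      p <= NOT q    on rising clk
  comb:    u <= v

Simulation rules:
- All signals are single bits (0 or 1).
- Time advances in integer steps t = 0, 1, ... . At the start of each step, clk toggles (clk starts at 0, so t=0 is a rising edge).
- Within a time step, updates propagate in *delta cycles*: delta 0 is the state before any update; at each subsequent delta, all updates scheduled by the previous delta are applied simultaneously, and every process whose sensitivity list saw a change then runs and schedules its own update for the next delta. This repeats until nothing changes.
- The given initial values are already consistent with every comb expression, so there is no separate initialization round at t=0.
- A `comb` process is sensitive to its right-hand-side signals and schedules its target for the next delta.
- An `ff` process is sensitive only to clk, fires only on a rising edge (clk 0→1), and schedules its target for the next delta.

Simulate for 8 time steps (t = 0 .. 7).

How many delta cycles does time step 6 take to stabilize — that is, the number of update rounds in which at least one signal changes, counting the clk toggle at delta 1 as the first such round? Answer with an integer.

t0.Δ0 u=1 p=1 q=1 clk=0 r=1 v=1
t0.Δ1 u=1 p=1 q=1 clk=1 r=1 v=1
t0.Δ2 u=1 p=0 q=1 clk=1 r=1 v=1
t0.Δ3 u=1 p=0 q=0 clk=1 r=1 v=0
t0.Δ4 u=0 p=0 q=0 clk=1 r=0 v=0
t1.Δ0 u=0 p=0 q=0 clk=1 r=0 v=0
t1.Δ1 u=0 p=0 q=0 clk=0 r=0 v=0
t2.Δ0 u=0 p=0 q=0 clk=0 r=0 v=0
t2.Δ1 u=0 p=0 q=0 clk=1 r=0 v=0
t2.Δ2 u=0 p=1 q=0 clk=1 r=0 v=0
t2.Δ3 u=0 p=1 q=1 clk=1 r=1 v=0
t2.Δ4 u=0 p=1 q=1 clk=1 r=1 v=1
t2.Δ5 u=1 p=1 q=1 clk=1 r=1 v=1
t3.Δ0 u=1 p=1 q=1 clk=1 r=1 v=1
t3.Δ1 u=1 p=1 q=1 clk=0 r=1 v=1
t4.Δ0 u=1 p=1 q=1 clk=0 r=1 v=1
t4.Δ1 u=1 p=1 q=1 clk=1 r=1 v=1
t4.Δ2 u=1 p=0 q=1 clk=1 r=1 v=1
t4.Δ3 u=1 p=0 q=0 clk=1 r=1 v=0
t4.Δ4 u=0 p=0 q=0 clk=1 r=0 v=0
t5.Δ0 u=0 p=0 q=0 clk=1 r=0 v=0
t5.Δ1 u=0 p=0 q=0 clk=0 r=0 v=0
t6.Δ0 u=0 p=0 q=0 clk=0 r=0 v=0
t6.Δ1 u=0 p=0 q=0 clk=1 r=0 v=0
t6.Δ2 u=0 p=1 q=0 clk=1 r=0 v=0
t6.Δ3 u=0 p=1 q=1 clk=1 r=1 v=0
t6.Δ4 u=0 p=1 q=1 clk=1 r=1 v=1
t6.Δ5 u=1 p=1 q=1 clk=1 r=1 v=1
t7.Δ0 u=1 p=1 q=1 clk=1 r=1 v=1
t7.Δ1 u=1 p=1 q=1 clk=0 r=1 v=1

5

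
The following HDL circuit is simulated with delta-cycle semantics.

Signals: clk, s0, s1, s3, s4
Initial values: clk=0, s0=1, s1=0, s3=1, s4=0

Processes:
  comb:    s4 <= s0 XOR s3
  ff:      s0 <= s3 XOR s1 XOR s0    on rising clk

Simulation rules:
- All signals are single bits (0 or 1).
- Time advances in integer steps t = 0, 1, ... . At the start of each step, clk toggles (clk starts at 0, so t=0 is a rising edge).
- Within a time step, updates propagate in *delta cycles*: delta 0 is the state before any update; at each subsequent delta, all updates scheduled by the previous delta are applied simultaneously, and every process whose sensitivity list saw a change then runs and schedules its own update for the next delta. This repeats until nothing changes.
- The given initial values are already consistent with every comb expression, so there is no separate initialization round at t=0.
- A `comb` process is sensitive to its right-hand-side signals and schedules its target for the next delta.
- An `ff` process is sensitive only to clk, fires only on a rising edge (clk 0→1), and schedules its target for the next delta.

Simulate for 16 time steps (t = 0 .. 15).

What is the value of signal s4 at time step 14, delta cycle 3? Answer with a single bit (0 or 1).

t=0 Δ0: clk=0 s1=0 s3=1 s4=0 s0=1
  Δ1: clk:0→1
  Δ2: s0:1→0
  Δ3: s4:0→1
  (3Δ to stable)
t=1 Δ0: clk=1 s1=0 s3=1 s4=1 s0=0
  Δ1: clk:1→0
  (1Δ to stable)
t=2 Δ0: clk=0 s1=0 s3=1 s4=1 s0=0
  Δ1: clk:0→1
  Δ2: s0:0→1
  Δ3: s4:1→0
  (3Δ to stable)
t=3 Δ0: clk=1 s1=0 s3=1 s4=0 s0=1
  Δ1: clk:1→0
  (1Δ to stable)
t=4 Δ0: clk=0 s1=0 s3=1 s4=0 s0=1
  Δ1: clk:0→1
  Δ2: s0:1→0
  Δ3: s4:0→1
  (3Δ to stable)
t=5 Δ0: clk=1 s1=0 s3=1 s4=1 s0=0
  Δ1: clk:1→0
  (1Δ to stable)
t=6 Δ0: clk=0 s1=0 s3=1 s4=1 s0=0
  Δ1: clk:0→1
  Δ2: s0:0→1
  Δ3: s4:1→0
  (3Δ to stable)
t=7 Δ0: clk=1 s1=0 s3=1 s4=0 s0=1
  Δ1: clk:1→0
  (1Δ to stable)
t=8 Δ0: clk=0 s1=0 s3=1 s4=0 s0=1
  Δ1: clk:0→1
  Δ2: s0:1→0
  Δ3: s4:0→1
  (3Δ to stable)
t=9 Δ0: clk=1 s1=0 s3=1 s4=1 s0=0
  Δ1: clk:1→0
  (1Δ to stable)
t=10 Δ0: clk=0 s1=0 s3=1 s4=1 s0=0
  Δ1: clk:0→1
  Δ2: s0:0→1
  Δ3: s4:1→0
  (3Δ to stable)
t=11 Δ0: clk=1 s1=0 s3=1 s4=0 s0=1
  Δ1: clk:1→0
  (1Δ to stable)
t=12 Δ0: clk=0 s1=0 s3=1 s4=0 s0=1
  Δ1: clk:0→1
  Δ2: s0:1→0
  Δ3: s4:0→1
  (3Δ to stable)
t=13 Δ0: clk=1 s1=0 s3=1 s4=1 s0=0
  Δ1: clk:1→0
  (1Δ to stable)
t=14 Δ0: clk=0 s1=0 s3=1 s4=1 s0=0
  Δ1: clk:0→1
  Δ2: s0:0→1
  Δ3: s4:1→0
  (3Δ to stable)
t=15 Δ0: clk=1 s1=0 s3=1 s4=0 s0=1
  Δ1: clk:1→0
  (1Δ to stable)

0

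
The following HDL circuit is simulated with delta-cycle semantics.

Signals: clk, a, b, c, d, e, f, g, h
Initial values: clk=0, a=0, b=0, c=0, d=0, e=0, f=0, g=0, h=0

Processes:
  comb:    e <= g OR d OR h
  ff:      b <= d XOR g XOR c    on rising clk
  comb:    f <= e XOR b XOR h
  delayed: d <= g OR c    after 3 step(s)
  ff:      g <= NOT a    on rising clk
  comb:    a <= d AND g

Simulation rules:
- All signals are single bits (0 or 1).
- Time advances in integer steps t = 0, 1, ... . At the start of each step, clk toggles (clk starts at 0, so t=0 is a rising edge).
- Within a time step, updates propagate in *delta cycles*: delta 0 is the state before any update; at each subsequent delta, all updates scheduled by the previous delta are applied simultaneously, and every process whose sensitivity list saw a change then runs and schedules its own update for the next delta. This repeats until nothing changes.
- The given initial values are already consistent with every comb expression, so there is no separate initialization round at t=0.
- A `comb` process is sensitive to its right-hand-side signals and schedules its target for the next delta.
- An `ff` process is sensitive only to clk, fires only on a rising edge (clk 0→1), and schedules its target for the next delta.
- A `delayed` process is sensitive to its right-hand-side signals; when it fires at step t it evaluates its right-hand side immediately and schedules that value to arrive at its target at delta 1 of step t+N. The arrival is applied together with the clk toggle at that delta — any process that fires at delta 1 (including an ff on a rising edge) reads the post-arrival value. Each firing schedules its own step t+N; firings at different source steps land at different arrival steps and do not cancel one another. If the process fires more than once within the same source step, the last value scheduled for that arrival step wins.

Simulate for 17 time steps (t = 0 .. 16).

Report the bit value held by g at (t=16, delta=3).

0

t0.Δ0 c=0 e=0 g=0 clk=0 h=0 d=0 b=0 a=0 f=0
t0.Δ1 c=0 e=0 g=0 clk=1 h=0 d=0 b=0 a=0 f=0
t0.Δ2 c=0 e=0 g=1 clk=1 h=0 d=0 b=0 a=0 f=0
t0.Δ3 c=0 e=1 g=1 clk=1 h=0 d=0 b=0 a=0 f=0
t0.Δ4 c=0 e=1 g=1 clk=1 h=0 d=0 b=0 a=0 f=1
t1.Δ0 c=0 e=1 g=1 clk=1 h=0 d=0 b=0 a=0 f=1
t1.Δ1 c=0 e=1 g=1 clk=0 h=0 d=0 b=0 a=0 f=1
t2.Δ0 c=0 e=1 g=1 clk=0 h=0 d=0 b=0 a=0 f=1
t2.Δ1 c=0 e=1 g=1 clk=1 h=0 d=0 b=0 a=0 f=1
t2.Δ2 c=0 e=1 g=1 clk=1 h=0 d=0 b=1 a=0 f=1
t2.Δ3 c=0 e=1 g=1 clk=1 h=0 d=0 b=1 a=0 f=0
t3.Δ0 c=0 e=1 g=1 clk=1 h=0 d=0 b=1 a=0 f=0
t3.Δ1 c=0 e=1 g=1 clk=0 h=0 d=1 b=1 a=0 f=0
t3.Δ2 c=0 e=1 g=1 clk=0 h=0 d=1 b=1 a=1 f=0
t4.Δ0 c=0 e=1 g=1 clk=0 h=0 d=1 b=1 a=1 f=0
t4.Δ1 c=0 e=1 g=1 clk=1 h=0 d=1 b=1 a=1 f=0
t4.Δ2 c=0 e=1 g=0 clk=1 h=0 d=1 b=0 a=1 f=0
t4.Δ3 c=0 e=1 g=0 clk=1 h=0 d=1 b=0 a=0 f=1
t5.Δ0 c=0 e=1 g=0 clk=1 h=0 d=1 b=0 a=0 f=1
t5.Δ1 c=0 e=1 g=0 clk=0 h=0 d=1 b=0 a=0 f=1
t6.Δ0 c=0 e=1 g=0 clk=0 h=0 d=1 b=0 a=0 f=1
t6.Δ1 c=0 e=1 g=0 clk=1 h=0 d=1 b=0 a=0 f=1
t6.Δ2 c=0 e=1 g=1 clk=1 h=0 d=1 b=1 a=0 f=1
t6.Δ3 c=0 e=1 g=1 clk=1 h=0 d=1 b=1 a=1 f=0
t7.Δ0 c=0 e=1 g=1 clk=1 h=0 d=1 b=1 a=1 f=0
t7.Δ1 c=0 e=1 g=1 clk=0 h=0 d=0 b=1 a=1 f=0
t7.Δ2 c=0 e=1 g=1 clk=0 h=0 d=0 b=1 a=0 f=0
t8.Δ0 c=0 e=1 g=1 clk=0 h=0 d=0 b=1 a=0 f=0
t8.Δ1 c=0 e=1 g=1 clk=1 h=0 d=0 b=1 a=0 f=0
t9.Δ0 c=0 e=1 g=1 clk=1 h=0 d=0 b=1 a=0 f=0
t9.Δ1 c=0 e=1 g=1 clk=0 h=0 d=1 b=1 a=0 f=0
t9.Δ2 c=0 e=1 g=1 clk=0 h=0 d=1 b=1 a=1 f=0
t10.Δ0 c=0 e=1 g=1 clk=0 h=0 d=1 b=1 a=1 f=0
t10.Δ1 c=0 e=1 g=1 clk=1 h=0 d=1 b=1 a=1 f=0
t10.Δ2 c=0 e=1 g=0 clk=1 h=0 d=1 b=0 a=1 f=0
t10.Δ3 c=0 e=1 g=0 clk=1 h=0 d=1 b=0 a=0 f=1
t11.Δ0 c=0 e=1 g=0 clk=1 h=0 d=1 b=0 a=0 f=1
t11.Δ1 c=0 e=1 g=0 clk=0 h=0 d=1 b=0 a=0 f=1
t12.Δ0 c=0 e=1 g=0 clk=0 h=0 d=1 b=0 a=0 f=1
t12.Δ1 c=0 e=1 g=0 clk=1 h=0 d=1 b=0 a=0 f=1
t12.Δ2 c=0 e=1 g=1 clk=1 h=0 d=1 b=1 a=0 f=1
t12.Δ3 c=0 e=1 g=1 clk=1 h=0 d=1 b=1 a=1 f=0
t13.Δ0 c=0 e=1 g=1 clk=1 h=0 d=1 b=1 a=1 f=0
t13.Δ1 c=0 e=1 g=1 clk=0 h=0 d=0 b=1 a=1 f=0
t13.Δ2 c=0 e=1 g=1 clk=0 h=0 d=0 b=1 a=0 f=0
t14.Δ0 c=0 e=1 g=1 clk=0 h=0 d=0 b=1 a=0 f=0
t14.Δ1 c=0 e=1 g=1 clk=1 h=0 d=0 b=1 a=0 f=0
t15.Δ0 c=0 e=1 g=1 clk=1 h=0 d=0 b=1 a=0 f=0
t15.Δ1 c=0 e=1 g=1 clk=0 h=0 d=1 b=1 a=0 f=0
t15.Δ2 c=0 e=1 g=1 clk=0 h=0 d=1 b=1 a=1 f=0
t16.Δ0 c=0 e=1 g=1 clk=0 h=0 d=1 b=1 a=1 f=0
t16.Δ1 c=0 e=1 g=1 clk=1 h=0 d=1 b=1 a=1 f=0
t16.Δ2 c=0 e=1 g=0 clk=1 h=0 d=1 b=0 a=1 f=0
t16.Δ3 c=0 e=1 g=0 clk=1 h=0 d=1 b=0 a=0 f=1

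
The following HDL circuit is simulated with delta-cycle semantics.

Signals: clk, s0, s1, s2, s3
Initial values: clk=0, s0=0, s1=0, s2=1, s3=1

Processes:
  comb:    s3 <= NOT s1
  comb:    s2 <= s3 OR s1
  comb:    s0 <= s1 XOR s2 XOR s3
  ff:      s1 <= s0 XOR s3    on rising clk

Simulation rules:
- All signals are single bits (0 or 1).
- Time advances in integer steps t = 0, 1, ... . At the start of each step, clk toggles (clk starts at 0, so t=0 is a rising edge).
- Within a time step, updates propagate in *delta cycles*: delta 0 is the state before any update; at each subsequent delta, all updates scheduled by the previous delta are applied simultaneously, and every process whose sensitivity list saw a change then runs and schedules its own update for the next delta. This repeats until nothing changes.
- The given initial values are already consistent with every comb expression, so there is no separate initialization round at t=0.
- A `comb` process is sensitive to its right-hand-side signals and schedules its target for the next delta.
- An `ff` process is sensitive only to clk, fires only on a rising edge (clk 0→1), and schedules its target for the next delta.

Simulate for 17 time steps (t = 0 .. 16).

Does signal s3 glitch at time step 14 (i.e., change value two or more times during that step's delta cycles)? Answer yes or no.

no

t=0 Δ0: s1=0 s3=1 s0=0 clk=0 s2=1
  Δ1: clk:0→1
  Δ2: s1:0→1
  Δ3: s3:1→0, s0:0→1
  Δ4: s0:1→0
  (4Δ to stable)
t=1 Δ0: s1=1 s3=0 s0=0 clk=1 s2=1
  Δ1: clk:1→0
  (1Δ to stable)
t=2 Δ0: s1=1 s3=0 s0=0 clk=0 s2=1
  Δ1: clk:0→1
  Δ2: s1:1→0
  Δ3: s3:0→1, s0:0→1, s2:1→0
  Δ4: s2:0→1
  Δ5: s0:1→0
  (5Δ to stable)
t=3 Δ0: s1=0 s3=1 s0=0 clk=1 s2=1
  Δ1: clk:1→0
  (1Δ to stable)
t=4 Δ0: s1=0 s3=1 s0=0 clk=0 s2=1
  Δ1: clk:0→1
  Δ2: s1:0→1
  Δ3: s3:1→0, s0:0→1
  Δ4: s0:1→0
  (4Δ to stable)
t=5 Δ0: s1=1 s3=0 s0=0 clk=1 s2=1
  Δ1: clk:1→0
  (1Δ to stable)
t=6 Δ0: s1=1 s3=0 s0=0 clk=0 s2=1
  Δ1: clk:0→1
  Δ2: s1:1→0
  Δ3: s3:0→1, s0:0→1, s2:1→0
  Δ4: s2:0→1
  Δ5: s0:1→0
  (5Δ to stable)
t=7 Δ0: s1=0 s3=1 s0=0 clk=1 s2=1
  Δ1: clk:1→0
  (1Δ to stable)
t=8 Δ0: s1=0 s3=1 s0=0 clk=0 s2=1
  Δ1: clk:0→1
  Δ2: s1:0→1
  Δ3: s3:1→0, s0:0→1
  Δ4: s0:1→0
  (4Δ to stable)
t=9 Δ0: s1=1 s3=0 s0=0 clk=1 s2=1
  Δ1: clk:1→0
  (1Δ to stable)
t=10 Δ0: s1=1 s3=0 s0=0 clk=0 s2=1
  Δ1: clk:0→1
  Δ2: s1:1→0
  Δ3: s3:0→1, s0:0→1, s2:1→0
  Δ4: s2:0→1
  Δ5: s0:1→0
  (5Δ to stable)
t=11 Δ0: s1=0 s3=1 s0=0 clk=1 s2=1
  Δ1: clk:1→0
  (1Δ to stable)
t=12 Δ0: s1=0 s3=1 s0=0 clk=0 s2=1
  Δ1: clk:0→1
  Δ2: s1:0→1
  Δ3: s3:1→0, s0:0→1
  Δ4: s0:1→0
  (4Δ to stable)
t=13 Δ0: s1=1 s3=0 s0=0 clk=1 s2=1
  Δ1: clk:1→0
  (1Δ to stable)
t=14 Δ0: s1=1 s3=0 s0=0 clk=0 s2=1
  Δ1: clk:0→1
  Δ2: s1:1→0
  Δ3: s3:0→1, s0:0→1, s2:1→0
  Δ4: s2:0→1
  Δ5: s0:1→0
  (5Δ to stable)
t=15 Δ0: s1=0 s3=1 s0=0 clk=1 s2=1
  Δ1: clk:1→0
  (1Δ to stable)
t=16 Δ0: s1=0 s3=1 s0=0 clk=0 s2=1
  Δ1: clk:0→1
  Δ2: s1:0→1
  Δ3: s3:1→0, s0:0→1
  Δ4: s0:1→0
  (4Δ to stable)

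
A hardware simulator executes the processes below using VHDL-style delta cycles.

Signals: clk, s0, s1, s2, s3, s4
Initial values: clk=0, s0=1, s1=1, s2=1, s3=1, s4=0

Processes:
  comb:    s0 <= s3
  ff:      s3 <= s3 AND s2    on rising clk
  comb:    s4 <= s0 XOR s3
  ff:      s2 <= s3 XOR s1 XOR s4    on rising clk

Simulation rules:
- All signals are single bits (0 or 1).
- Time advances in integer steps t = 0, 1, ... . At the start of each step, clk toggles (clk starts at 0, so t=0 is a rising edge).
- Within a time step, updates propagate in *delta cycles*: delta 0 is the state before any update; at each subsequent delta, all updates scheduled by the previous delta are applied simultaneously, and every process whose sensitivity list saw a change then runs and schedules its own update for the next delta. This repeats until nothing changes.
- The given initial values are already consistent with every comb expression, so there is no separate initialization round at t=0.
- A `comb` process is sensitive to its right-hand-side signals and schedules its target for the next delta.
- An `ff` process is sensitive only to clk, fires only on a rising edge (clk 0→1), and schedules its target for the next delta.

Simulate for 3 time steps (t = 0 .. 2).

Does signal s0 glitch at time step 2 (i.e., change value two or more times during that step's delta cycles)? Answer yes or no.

t0.Δ0 s3=1 s2=1 clk=0 s0=1 s4=0 s1=1
t0.Δ1 s3=1 s2=1 clk=1 s0=1 s4=0 s1=1
t0.Δ2 s3=1 s2=0 clk=1 s0=1 s4=0 s1=1
t1.Δ0 s3=1 s2=0 clk=1 s0=1 s4=0 s1=1
t1.Δ1 s3=1 s2=0 clk=0 s0=1 s4=0 s1=1
t2.Δ0 s3=1 s2=0 clk=0 s0=1 s4=0 s1=1
t2.Δ1 s3=1 s2=0 clk=1 s0=1 s4=0 s1=1
t2.Δ2 s3=0 s2=0 clk=1 s0=1 s4=0 s1=1
t2.Δ3 s3=0 s2=0 clk=1 s0=0 s4=1 s1=1
t2.Δ4 s3=0 s2=0 clk=1 s0=0 s4=0 s1=1

no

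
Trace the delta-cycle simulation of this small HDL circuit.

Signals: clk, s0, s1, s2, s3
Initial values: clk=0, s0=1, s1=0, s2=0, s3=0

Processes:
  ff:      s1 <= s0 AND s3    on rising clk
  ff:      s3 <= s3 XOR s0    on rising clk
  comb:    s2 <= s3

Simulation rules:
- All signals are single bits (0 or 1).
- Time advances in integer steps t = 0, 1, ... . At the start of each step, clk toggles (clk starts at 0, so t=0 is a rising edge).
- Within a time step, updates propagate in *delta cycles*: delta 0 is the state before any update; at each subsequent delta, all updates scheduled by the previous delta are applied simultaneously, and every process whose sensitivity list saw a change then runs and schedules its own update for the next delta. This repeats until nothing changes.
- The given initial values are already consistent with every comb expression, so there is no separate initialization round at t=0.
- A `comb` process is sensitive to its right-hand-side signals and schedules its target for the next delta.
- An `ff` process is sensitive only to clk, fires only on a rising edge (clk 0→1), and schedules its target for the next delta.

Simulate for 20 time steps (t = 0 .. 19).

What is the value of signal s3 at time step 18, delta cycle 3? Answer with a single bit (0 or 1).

0

t=0 Δ0: s0=1 s3=0 clk=0 s1=0 s2=0
  Δ1: clk:0→1
  Δ2: s3:0→1
  Δ3: s2:0→1
  (3Δ to stable)
t=1 Δ0: s0=1 s3=1 clk=1 s1=0 s2=1
  Δ1: clk:1→0
  (1Δ to stable)
t=2 Δ0: s0=1 s3=1 clk=0 s1=0 s2=1
  Δ1: clk:0→1
  Δ2: s3:1→0, s1:0→1
  Δ3: s2:1→0
  (3Δ to stable)
t=3 Δ0: s0=1 s3=0 clk=1 s1=1 s2=0
  Δ1: clk:1→0
  (1Δ to stable)
t=4 Δ0: s0=1 s3=0 clk=0 s1=1 s2=0
  Δ1: clk:0→1
  Δ2: s3:0→1, s1:1→0
  Δ3: s2:0→1
  (3Δ to stable)
t=5 Δ0: s0=1 s3=1 clk=1 s1=0 s2=1
  Δ1: clk:1→0
  (1Δ to stable)
t=6 Δ0: s0=1 s3=1 clk=0 s1=0 s2=1
  Δ1: clk:0→1
  Δ2: s3:1→0, s1:0→1
  Δ3: s2:1→0
  (3Δ to stable)
t=7 Δ0: s0=1 s3=0 clk=1 s1=1 s2=0
  Δ1: clk:1→0
  (1Δ to stable)
t=8 Δ0: s0=1 s3=0 clk=0 s1=1 s2=0
  Δ1: clk:0→1
  Δ2: s3:0→1, s1:1→0
  Δ3: s2:0→1
  (3Δ to stable)
t=9 Δ0: s0=1 s3=1 clk=1 s1=0 s2=1
  Δ1: clk:1→0
  (1Δ to stable)
t=10 Δ0: s0=1 s3=1 clk=0 s1=0 s2=1
  Δ1: clk:0→1
  Δ2: s3:1→0, s1:0→1
  Δ3: s2:1→0
  (3Δ to stable)
t=11 Δ0: s0=1 s3=0 clk=1 s1=1 s2=0
  Δ1: clk:1→0
  (1Δ to stable)
t=12 Δ0: s0=1 s3=0 clk=0 s1=1 s2=0
  Δ1: clk:0→1
  Δ2: s3:0→1, s1:1→0
  Δ3: s2:0→1
  (3Δ to stable)
t=13 Δ0: s0=1 s3=1 clk=1 s1=0 s2=1
  Δ1: clk:1→0
  (1Δ to stable)
t=14 Δ0: s0=1 s3=1 clk=0 s1=0 s2=1
  Δ1: clk:0→1
  Δ2: s3:1→0, s1:0→1
  Δ3: s2:1→0
  (3Δ to stable)
t=15 Δ0: s0=1 s3=0 clk=1 s1=1 s2=0
  Δ1: clk:1→0
  (1Δ to stable)
t=16 Δ0: s0=1 s3=0 clk=0 s1=1 s2=0
  Δ1: clk:0→1
  Δ2: s3:0→1, s1:1→0
  Δ3: s2:0→1
  (3Δ to stable)
t=17 Δ0: s0=1 s3=1 clk=1 s1=0 s2=1
  Δ1: clk:1→0
  (1Δ to stable)
t=18 Δ0: s0=1 s3=1 clk=0 s1=0 s2=1
  Δ1: clk:0→1
  Δ2: s3:1→0, s1:0→1
  Δ3: s2:1→0
  (3Δ to stable)
t=19 Δ0: s0=1 s3=0 clk=1 s1=1 s2=0
  Δ1: clk:1→0
  (1Δ to stable)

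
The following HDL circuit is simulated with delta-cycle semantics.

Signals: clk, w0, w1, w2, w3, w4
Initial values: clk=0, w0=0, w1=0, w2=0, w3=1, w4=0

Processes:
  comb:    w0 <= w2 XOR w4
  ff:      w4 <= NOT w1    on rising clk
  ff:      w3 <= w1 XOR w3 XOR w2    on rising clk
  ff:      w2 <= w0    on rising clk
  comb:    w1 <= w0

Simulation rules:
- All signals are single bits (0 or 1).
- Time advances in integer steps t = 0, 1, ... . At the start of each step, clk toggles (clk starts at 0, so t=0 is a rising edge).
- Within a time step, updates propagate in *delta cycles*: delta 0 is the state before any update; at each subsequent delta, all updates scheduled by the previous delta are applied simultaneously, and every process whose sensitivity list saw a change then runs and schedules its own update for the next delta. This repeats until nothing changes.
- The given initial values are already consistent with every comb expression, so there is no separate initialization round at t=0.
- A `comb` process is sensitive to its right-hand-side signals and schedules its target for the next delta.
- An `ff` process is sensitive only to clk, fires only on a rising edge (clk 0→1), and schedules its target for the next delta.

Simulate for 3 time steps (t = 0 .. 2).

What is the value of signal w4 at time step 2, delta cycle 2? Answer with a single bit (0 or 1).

0

t0.Δ0 w0=0 clk=0 w4=0 w2=0 w3=1 w1=0
t0.Δ1 w0=0 clk=1 w4=0 w2=0 w3=1 w1=0
t0.Δ2 w0=0 clk=1 w4=1 w2=0 w3=1 w1=0
t0.Δ3 w0=1 clk=1 w4=1 w2=0 w3=1 w1=0
t0.Δ4 w0=1 clk=1 w4=1 w2=0 w3=1 w1=1
t1.Δ0 w0=1 clk=1 w4=1 w2=0 w3=1 w1=1
t1.Δ1 w0=1 clk=0 w4=1 w2=0 w3=1 w1=1
t2.Δ0 w0=1 clk=0 w4=1 w2=0 w3=1 w1=1
t2.Δ1 w0=1 clk=1 w4=1 w2=0 w3=1 w1=1
t2.Δ2 w0=1 clk=1 w4=0 w2=1 w3=0 w1=1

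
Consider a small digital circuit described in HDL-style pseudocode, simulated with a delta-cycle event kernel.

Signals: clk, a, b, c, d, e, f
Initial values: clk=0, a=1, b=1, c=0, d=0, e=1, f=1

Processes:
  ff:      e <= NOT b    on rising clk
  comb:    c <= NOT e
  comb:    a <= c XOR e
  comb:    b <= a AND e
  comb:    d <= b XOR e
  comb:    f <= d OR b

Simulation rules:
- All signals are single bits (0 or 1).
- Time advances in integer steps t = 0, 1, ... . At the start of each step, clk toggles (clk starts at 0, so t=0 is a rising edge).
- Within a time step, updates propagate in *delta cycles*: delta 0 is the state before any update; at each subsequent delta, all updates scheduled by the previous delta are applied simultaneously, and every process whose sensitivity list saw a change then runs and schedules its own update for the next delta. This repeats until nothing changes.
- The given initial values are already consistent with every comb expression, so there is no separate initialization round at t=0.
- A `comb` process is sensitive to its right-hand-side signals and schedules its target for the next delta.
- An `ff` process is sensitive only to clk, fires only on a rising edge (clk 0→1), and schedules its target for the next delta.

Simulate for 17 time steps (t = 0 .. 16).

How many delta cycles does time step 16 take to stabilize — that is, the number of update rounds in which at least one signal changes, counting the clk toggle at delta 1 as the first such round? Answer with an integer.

5

t0.Δ0 clk=0 e=1 b=1 a=1 d=0 c=0 f=1
t0.Δ1 clk=1 e=1 b=1 a=1 d=0 c=0 f=1
t0.Δ2 clk=1 e=0 b=1 a=1 d=0 c=0 f=1
t0.Δ3 clk=1 e=0 b=0 a=0 d=1 c=1 f=1
t0.Δ4 clk=1 e=0 b=0 a=1 d=0 c=1 f=1
t0.Δ5 clk=1 e=0 b=0 a=1 d=0 c=1 f=0
t1.Δ0 clk=1 e=0 b=0 a=1 d=0 c=1 f=0
t1.Δ1 clk=0 e=0 b=0 a=1 d=0 c=1 f=0
t2.Δ0 clk=0 e=0 b=0 a=1 d=0 c=1 f=0
t2.Δ1 clk=1 e=0 b=0 a=1 d=0 c=1 f=0
t2.Δ2 clk=1 e=1 b=0 a=1 d=0 c=1 f=0
t2.Δ3 clk=1 e=1 b=1 a=0 d=1 c=0 f=0
t2.Δ4 clk=1 e=1 b=0 a=1 d=0 c=0 f=1
t2.Δ5 clk=1 e=1 b=1 a=1 d=1 c=0 f=0
t2.Δ6 clk=1 e=1 b=1 a=1 d=0 c=0 f=1
t3.Δ0 clk=1 e=1 b=1 a=1 d=0 c=0 f=1
t3.Δ1 clk=0 e=1 b=1 a=1 d=0 c=0 f=1
t4.Δ0 clk=0 e=1 b=1 a=1 d=0 c=0 f=1
t4.Δ1 clk=1 e=1 b=1 a=1 d=0 c=0 f=1
t4.Δ2 clk=1 e=0 b=1 a=1 d=0 c=0 f=1
t4.Δ3 clk=1 e=0 b=0 a=0 d=1 c=1 f=1
t4.Δ4 clk=1 e=0 b=0 a=1 d=0 c=1 f=1
t4.Δ5 clk=1 e=0 b=0 a=1 d=0 c=1 f=0
t5.Δ0 clk=1 e=0 b=0 a=1 d=0 c=1 f=0
t5.Δ1 clk=0 e=0 b=0 a=1 d=0 c=1 f=0
t6.Δ0 clk=0 e=0 b=0 a=1 d=0 c=1 f=0
t6.Δ1 clk=1 e=0 b=0 a=1 d=0 c=1 f=0
t6.Δ2 clk=1 e=1 b=0 a=1 d=0 c=1 f=0
t6.Δ3 clk=1 e=1 b=1 a=0 d=1 c=0 f=0
t6.Δ4 clk=1 e=1 b=0 a=1 d=0 c=0 f=1
t6.Δ5 clk=1 e=1 b=1 a=1 d=1 c=0 f=0
t6.Δ6 clk=1 e=1 b=1 a=1 d=0 c=0 f=1
t7.Δ0 clk=1 e=1 b=1 a=1 d=0 c=0 f=1
t7.Δ1 clk=0 e=1 b=1 a=1 d=0 c=0 f=1
t8.Δ0 clk=0 e=1 b=1 a=1 d=0 c=0 f=1
t8.Δ1 clk=1 e=1 b=1 a=1 d=0 c=0 f=1
t8.Δ2 clk=1 e=0 b=1 a=1 d=0 c=0 f=1
t8.Δ3 clk=1 e=0 b=0 a=0 d=1 c=1 f=1
t8.Δ4 clk=1 e=0 b=0 a=1 d=0 c=1 f=1
t8.Δ5 clk=1 e=0 b=0 a=1 d=0 c=1 f=0
t9.Δ0 clk=1 e=0 b=0 a=1 d=0 c=1 f=0
t9.Δ1 clk=0 e=0 b=0 a=1 d=0 c=1 f=0
t10.Δ0 clk=0 e=0 b=0 a=1 d=0 c=1 f=0
t10.Δ1 clk=1 e=0 b=0 a=1 d=0 c=1 f=0
t10.Δ2 clk=1 e=1 b=0 a=1 d=0 c=1 f=0
t10.Δ3 clk=1 e=1 b=1 a=0 d=1 c=0 f=0
t10.Δ4 clk=1 e=1 b=0 a=1 d=0 c=0 f=1
t10.Δ5 clk=1 e=1 b=1 a=1 d=1 c=0 f=0
t10.Δ6 clk=1 e=1 b=1 a=1 d=0 c=0 f=1
t11.Δ0 clk=1 e=1 b=1 a=1 d=0 c=0 f=1
t11.Δ1 clk=0 e=1 b=1 a=1 d=0 c=0 f=1
t12.Δ0 clk=0 e=1 b=1 a=1 d=0 c=0 f=1
t12.Δ1 clk=1 e=1 b=1 a=1 d=0 c=0 f=1
t12.Δ2 clk=1 e=0 b=1 a=1 d=0 c=0 f=1
t12.Δ3 clk=1 e=0 b=0 a=0 d=1 c=1 f=1
t12.Δ4 clk=1 e=0 b=0 a=1 d=0 c=1 f=1
t12.Δ5 clk=1 e=0 b=0 a=1 d=0 c=1 f=0
t13.Δ0 clk=1 e=0 b=0 a=1 d=0 c=1 f=0
t13.Δ1 clk=0 e=0 b=0 a=1 d=0 c=1 f=0
t14.Δ0 clk=0 e=0 b=0 a=1 d=0 c=1 f=0
t14.Δ1 clk=1 e=0 b=0 a=1 d=0 c=1 f=0
t14.Δ2 clk=1 e=1 b=0 a=1 d=0 c=1 f=0
t14.Δ3 clk=1 e=1 b=1 a=0 d=1 c=0 f=0
t14.Δ4 clk=1 e=1 b=0 a=1 d=0 c=0 f=1
t14.Δ5 clk=1 e=1 b=1 a=1 d=1 c=0 f=0
t14.Δ6 clk=1 e=1 b=1 a=1 d=0 c=0 f=1
t15.Δ0 clk=1 e=1 b=1 a=1 d=0 c=0 f=1
t15.Δ1 clk=0 e=1 b=1 a=1 d=0 c=0 f=1
t16.Δ0 clk=0 e=1 b=1 a=1 d=0 c=0 f=1
t16.Δ1 clk=1 e=1 b=1 a=1 d=0 c=0 f=1
t16.Δ2 clk=1 e=0 b=1 a=1 d=0 c=0 f=1
t16.Δ3 clk=1 e=0 b=0 a=0 d=1 c=1 f=1
t16.Δ4 clk=1 e=0 b=0 a=1 d=0 c=1 f=1
t16.Δ5 clk=1 e=0 b=0 a=1 d=0 c=1 f=0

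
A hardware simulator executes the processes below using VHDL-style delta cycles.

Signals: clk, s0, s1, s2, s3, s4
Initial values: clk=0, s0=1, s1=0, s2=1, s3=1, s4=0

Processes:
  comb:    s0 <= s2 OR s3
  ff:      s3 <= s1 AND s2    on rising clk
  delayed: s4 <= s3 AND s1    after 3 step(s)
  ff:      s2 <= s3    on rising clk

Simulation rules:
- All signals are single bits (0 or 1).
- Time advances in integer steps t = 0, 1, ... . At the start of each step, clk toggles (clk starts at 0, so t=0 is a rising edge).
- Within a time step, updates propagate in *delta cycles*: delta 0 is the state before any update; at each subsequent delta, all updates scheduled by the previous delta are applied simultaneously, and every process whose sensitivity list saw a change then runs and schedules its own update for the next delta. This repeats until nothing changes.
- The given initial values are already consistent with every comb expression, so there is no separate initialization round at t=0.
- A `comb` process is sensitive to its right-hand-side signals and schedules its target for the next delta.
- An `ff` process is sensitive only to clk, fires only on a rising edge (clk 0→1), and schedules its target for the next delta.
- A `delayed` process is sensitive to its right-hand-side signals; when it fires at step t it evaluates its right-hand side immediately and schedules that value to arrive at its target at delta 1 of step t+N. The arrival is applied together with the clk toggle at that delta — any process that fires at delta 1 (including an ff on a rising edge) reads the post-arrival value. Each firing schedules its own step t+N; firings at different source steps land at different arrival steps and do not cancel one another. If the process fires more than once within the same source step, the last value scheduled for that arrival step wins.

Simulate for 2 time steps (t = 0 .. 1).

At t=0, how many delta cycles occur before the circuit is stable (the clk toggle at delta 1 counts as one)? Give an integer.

t=0 Δ0: clk=0 s0=1 s2=1 s4=0 s3=1 s1=0
  Δ1: clk:0→1
  Δ2: s3:1→0
  (2Δ to stable)
t=1 Δ0: clk=1 s0=1 s2=1 s4=0 s3=0 s1=0
  Δ1: clk:1→0
  (1Δ to stable)

2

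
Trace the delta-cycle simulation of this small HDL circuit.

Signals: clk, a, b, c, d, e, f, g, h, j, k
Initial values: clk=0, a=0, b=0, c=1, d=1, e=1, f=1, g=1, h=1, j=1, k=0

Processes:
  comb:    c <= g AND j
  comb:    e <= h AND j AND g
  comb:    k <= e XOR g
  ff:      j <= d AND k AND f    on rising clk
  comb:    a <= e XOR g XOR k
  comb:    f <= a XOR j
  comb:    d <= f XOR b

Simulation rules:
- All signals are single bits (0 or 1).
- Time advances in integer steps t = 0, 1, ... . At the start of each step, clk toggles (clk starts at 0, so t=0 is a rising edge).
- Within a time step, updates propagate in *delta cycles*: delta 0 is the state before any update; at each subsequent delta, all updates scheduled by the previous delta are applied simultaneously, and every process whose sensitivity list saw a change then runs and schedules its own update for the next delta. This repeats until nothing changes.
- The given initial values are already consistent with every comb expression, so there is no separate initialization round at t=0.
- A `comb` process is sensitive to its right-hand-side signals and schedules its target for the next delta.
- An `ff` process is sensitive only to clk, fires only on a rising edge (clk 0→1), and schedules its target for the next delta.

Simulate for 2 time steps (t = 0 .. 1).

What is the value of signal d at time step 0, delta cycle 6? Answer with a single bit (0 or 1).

[bits: b,j,g,c,k,e,h,d,a,clk,f]
t=0: Δ0=01110111001 Δ1=01110111011 Δ2=00110111011 Δ3=00100011010 Δ4=00101010110 Δ5=00101010011 Δ6=00101011010 Δ7=00101010010 | 7Δ
t=1: Δ0=00101010010 Δ1=00101010000 | 1Δ

1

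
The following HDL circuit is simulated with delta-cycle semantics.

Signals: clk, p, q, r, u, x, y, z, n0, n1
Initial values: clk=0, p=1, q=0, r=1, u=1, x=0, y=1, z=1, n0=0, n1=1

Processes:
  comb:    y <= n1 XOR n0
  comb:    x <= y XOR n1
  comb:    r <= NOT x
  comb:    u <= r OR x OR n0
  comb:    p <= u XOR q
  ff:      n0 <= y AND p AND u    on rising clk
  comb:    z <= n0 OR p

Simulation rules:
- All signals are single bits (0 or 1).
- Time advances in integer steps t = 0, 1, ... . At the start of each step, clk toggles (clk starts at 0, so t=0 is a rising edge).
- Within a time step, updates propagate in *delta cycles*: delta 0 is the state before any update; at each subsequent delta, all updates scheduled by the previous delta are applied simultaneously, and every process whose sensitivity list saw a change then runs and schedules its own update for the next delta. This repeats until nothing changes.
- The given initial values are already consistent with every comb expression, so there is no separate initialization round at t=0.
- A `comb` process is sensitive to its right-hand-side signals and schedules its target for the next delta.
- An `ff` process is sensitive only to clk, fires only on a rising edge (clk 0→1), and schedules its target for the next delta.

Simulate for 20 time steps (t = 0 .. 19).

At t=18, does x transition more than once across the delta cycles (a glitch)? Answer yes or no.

[bits: u,y,r,n1,clk,p,x,z,q,n0]
t=0: Δ0=1111010100 Δ1=1111110100 Δ2=1111110101 Δ3=1011110101 Δ4=1011111101 Δ5=1001111101 | 5Δ
t=1: Δ0=1001111101 Δ1=1001011101 | 1Δ
t=2: Δ0=1001011101 Δ1=1001111101 Δ2=1001111100 Δ3=1101111100 Δ4=1101110100 Δ5=0111110100 Δ6=1111100100 Δ7=1111110000 Δ8=1111110100 | 8Δ
t=3: Δ0=1111110100 Δ1=1111010100 | 1Δ
t=4: Δ0=1111010100 Δ1=1111110100 Δ2=1111110101 Δ3=1011110101 Δ4=1011111101 Δ5=1001111101 | 5Δ
t=5: Δ0=1001111101 Δ1=1001011101 | 1Δ
t=6: Δ0=1001011101 Δ1=1001111101 Δ2=1001111100 Δ3=1101111100 Δ4=1101110100 Δ5=0111110100 Δ6=1111100100 Δ7=1111110000 Δ8=1111110100 | 8Δ
t=7: Δ0=1111110100 Δ1=1111010100 | 1Δ
t=8: Δ0=1111010100 Δ1=1111110100 Δ2=1111110101 Δ3=1011110101 Δ4=1011111101 Δ5=1001111101 | 5Δ
t=9: Δ0=1001111101 Δ1=1001011101 | 1Δ
t=10: Δ0=1001011101 Δ1=1001111101 Δ2=1001111100 Δ3=1101111100 Δ4=1101110100 Δ5=0111110100 Δ6=1111100100 Δ7=1111110000 Δ8=1111110100 | 8Δ
t=11: Δ0=1111110100 Δ1=1111010100 | 1Δ
t=12: Δ0=1111010100 Δ1=1111110100 Δ2=1111110101 Δ3=1011110101 Δ4=1011111101 Δ5=1001111101 | 5Δ
t=13: Δ0=1001111101 Δ1=1001011101 | 1Δ
t=14: Δ0=1001011101 Δ1=1001111101 Δ2=1001111100 Δ3=1101111100 Δ4=1101110100 Δ5=0111110100 Δ6=1111100100 Δ7=1111110000 Δ8=1111110100 | 8Δ
t=15: Δ0=1111110100 Δ1=1111010100 | 1Δ
t=16: Δ0=1111010100 Δ1=1111110100 Δ2=1111110101 Δ3=1011110101 Δ4=1011111101 Δ5=1001111101 | 5Δ
t=17: Δ0=1001111101 Δ1=1001011101 | 1Δ
t=18: Δ0=1001011101 Δ1=1001111101 Δ2=1001111100 Δ3=1101111100 Δ4=1101110100 Δ5=0111110100 Δ6=1111100100 Δ7=1111110000 Δ8=1111110100 | 8Δ
t=19: Δ0=1111110100 Δ1=1111010100 | 1Δ

no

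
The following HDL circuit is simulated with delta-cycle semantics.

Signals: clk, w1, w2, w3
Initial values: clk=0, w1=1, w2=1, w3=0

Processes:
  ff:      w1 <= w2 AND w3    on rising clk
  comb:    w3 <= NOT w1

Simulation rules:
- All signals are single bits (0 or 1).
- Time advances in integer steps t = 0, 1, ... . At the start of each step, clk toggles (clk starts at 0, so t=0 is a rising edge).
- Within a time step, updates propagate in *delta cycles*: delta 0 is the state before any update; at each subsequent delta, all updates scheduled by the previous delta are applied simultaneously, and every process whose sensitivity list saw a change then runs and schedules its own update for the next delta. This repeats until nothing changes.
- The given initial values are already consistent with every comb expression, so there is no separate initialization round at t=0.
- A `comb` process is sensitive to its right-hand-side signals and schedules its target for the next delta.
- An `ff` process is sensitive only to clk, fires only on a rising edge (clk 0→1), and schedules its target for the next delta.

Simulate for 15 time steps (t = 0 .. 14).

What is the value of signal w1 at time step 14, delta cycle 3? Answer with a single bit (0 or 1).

t0.Δ0 w3=0 w1=1 w2=1 clk=0
t0.Δ1 w3=0 w1=1 w2=1 clk=1
t0.Δ2 w3=0 w1=0 w2=1 clk=1
t0.Δ3 w3=1 w1=0 w2=1 clk=1
t1.Δ0 w3=1 w1=0 w2=1 clk=1
t1.Δ1 w3=1 w1=0 w2=1 clk=0
t2.Δ0 w3=1 w1=0 w2=1 clk=0
t2.Δ1 w3=1 w1=0 w2=1 clk=1
t2.Δ2 w3=1 w1=1 w2=1 clk=1
t2.Δ3 w3=0 w1=1 w2=1 clk=1
t3.Δ0 w3=0 w1=1 w2=1 clk=1
t3.Δ1 w3=0 w1=1 w2=1 clk=0
t4.Δ0 w3=0 w1=1 w2=1 clk=0
t4.Δ1 w3=0 w1=1 w2=1 clk=1
t4.Δ2 w3=0 w1=0 w2=1 clk=1
t4.Δ3 w3=1 w1=0 w2=1 clk=1
t5.Δ0 w3=1 w1=0 w2=1 clk=1
t5.Δ1 w3=1 w1=0 w2=1 clk=0
t6.Δ0 w3=1 w1=0 w2=1 clk=0
t6.Δ1 w3=1 w1=0 w2=1 clk=1
t6.Δ2 w3=1 w1=1 w2=1 clk=1
t6.Δ3 w3=0 w1=1 w2=1 clk=1
t7.Δ0 w3=0 w1=1 w2=1 clk=1
t7.Δ1 w3=0 w1=1 w2=1 clk=0
t8.Δ0 w3=0 w1=1 w2=1 clk=0
t8.Δ1 w3=0 w1=1 w2=1 clk=1
t8.Δ2 w3=0 w1=0 w2=1 clk=1
t8.Δ3 w3=1 w1=0 w2=1 clk=1
t9.Δ0 w3=1 w1=0 w2=1 clk=1
t9.Δ1 w3=1 w1=0 w2=1 clk=0
t10.Δ0 w3=1 w1=0 w2=1 clk=0
t10.Δ1 w3=1 w1=0 w2=1 clk=1
t10.Δ2 w3=1 w1=1 w2=1 clk=1
t10.Δ3 w3=0 w1=1 w2=1 clk=1
t11.Δ0 w3=0 w1=1 w2=1 clk=1
t11.Δ1 w3=0 w1=1 w2=1 clk=0
t12.Δ0 w3=0 w1=1 w2=1 clk=0
t12.Δ1 w3=0 w1=1 w2=1 clk=1
t12.Δ2 w3=0 w1=0 w2=1 clk=1
t12.Δ3 w3=1 w1=0 w2=1 clk=1
t13.Δ0 w3=1 w1=0 w2=1 clk=1
t13.Δ1 w3=1 w1=0 w2=1 clk=0
t14.Δ0 w3=1 w1=0 w2=1 clk=0
t14.Δ1 w3=1 w1=0 w2=1 clk=1
t14.Δ2 w3=1 w1=1 w2=1 clk=1
t14.Δ3 w3=0 w1=1 w2=1 clk=1

1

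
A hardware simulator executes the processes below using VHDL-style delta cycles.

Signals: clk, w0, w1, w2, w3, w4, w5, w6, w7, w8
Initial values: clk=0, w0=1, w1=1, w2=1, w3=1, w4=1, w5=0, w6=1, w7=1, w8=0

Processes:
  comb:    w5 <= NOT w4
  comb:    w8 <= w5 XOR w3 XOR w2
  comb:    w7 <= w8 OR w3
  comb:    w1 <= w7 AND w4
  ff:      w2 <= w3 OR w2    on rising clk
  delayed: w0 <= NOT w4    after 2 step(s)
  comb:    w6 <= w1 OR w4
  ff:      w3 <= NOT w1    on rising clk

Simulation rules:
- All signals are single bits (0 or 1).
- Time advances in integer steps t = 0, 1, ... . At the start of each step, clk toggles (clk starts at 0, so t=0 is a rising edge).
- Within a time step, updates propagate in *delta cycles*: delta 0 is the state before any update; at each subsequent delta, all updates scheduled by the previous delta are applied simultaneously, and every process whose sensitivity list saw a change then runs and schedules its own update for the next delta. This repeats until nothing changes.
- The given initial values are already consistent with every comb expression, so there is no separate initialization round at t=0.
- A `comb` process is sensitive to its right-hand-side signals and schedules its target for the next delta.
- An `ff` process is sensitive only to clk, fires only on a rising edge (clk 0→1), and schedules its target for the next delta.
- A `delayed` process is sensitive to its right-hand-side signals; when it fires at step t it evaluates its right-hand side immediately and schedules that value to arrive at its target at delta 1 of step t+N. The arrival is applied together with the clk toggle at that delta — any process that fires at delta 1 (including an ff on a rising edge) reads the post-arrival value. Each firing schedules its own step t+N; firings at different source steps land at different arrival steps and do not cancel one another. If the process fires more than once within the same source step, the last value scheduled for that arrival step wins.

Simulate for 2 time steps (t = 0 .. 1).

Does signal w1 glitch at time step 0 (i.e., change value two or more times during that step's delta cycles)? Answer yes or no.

t0.Δ0 w8=0 w2=1 w7=1 w3=1 w1=1 w4=1 w0=1 w5=0 w6=1 clk=0
t0.Δ1 w8=0 w2=1 w7=1 w3=1 w1=1 w4=1 w0=1 w5=0 w6=1 clk=1
t0.Δ2 w8=0 w2=1 w7=1 w3=0 w1=1 w4=1 w0=1 w5=0 w6=1 clk=1
t0.Δ3 w8=1 w2=1 w7=0 w3=0 w1=1 w4=1 w0=1 w5=0 w6=1 clk=1
t0.Δ4 w8=1 w2=1 w7=1 w3=0 w1=0 w4=1 w0=1 w5=0 w6=1 clk=1
t0.Δ5 w8=1 w2=1 w7=1 w3=0 w1=1 w4=1 w0=1 w5=0 w6=1 clk=1
t1.Δ0 w8=1 w2=1 w7=1 w3=0 w1=1 w4=1 w0=1 w5=0 w6=1 clk=1
t1.Δ1 w8=1 w2=1 w7=1 w3=0 w1=1 w4=1 w0=1 w5=0 w6=1 clk=0

yes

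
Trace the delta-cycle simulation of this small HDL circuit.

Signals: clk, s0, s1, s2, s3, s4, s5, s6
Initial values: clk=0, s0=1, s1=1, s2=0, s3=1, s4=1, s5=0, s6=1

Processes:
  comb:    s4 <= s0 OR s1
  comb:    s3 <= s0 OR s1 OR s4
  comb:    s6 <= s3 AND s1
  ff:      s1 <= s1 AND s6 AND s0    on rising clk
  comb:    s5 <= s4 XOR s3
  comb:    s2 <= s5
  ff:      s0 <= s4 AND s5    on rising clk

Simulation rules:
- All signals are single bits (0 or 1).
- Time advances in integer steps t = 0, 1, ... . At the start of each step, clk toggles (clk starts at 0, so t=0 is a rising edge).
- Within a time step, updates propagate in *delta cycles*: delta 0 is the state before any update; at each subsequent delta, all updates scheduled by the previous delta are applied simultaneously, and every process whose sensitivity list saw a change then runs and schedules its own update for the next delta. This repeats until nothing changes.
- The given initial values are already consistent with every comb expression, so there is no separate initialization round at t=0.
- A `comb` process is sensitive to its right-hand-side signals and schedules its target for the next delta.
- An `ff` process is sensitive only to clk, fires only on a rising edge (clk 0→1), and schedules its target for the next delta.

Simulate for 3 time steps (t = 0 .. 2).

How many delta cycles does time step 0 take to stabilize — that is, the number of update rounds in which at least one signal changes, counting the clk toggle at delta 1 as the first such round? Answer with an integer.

2

[bits: s2,s0,s6,s4,s1,clk,s5,s3]
t=0: Δ0=01111001 Δ1=01111101 Δ2=00111101 | 2Δ
t=1: Δ0=00111101 Δ1=00111001 | 1Δ
t=2: Δ0=00111001 Δ1=00111101 Δ2=00110101 Δ3=00000101 Δ4=00000110 Δ5=10000100 Δ6=00000100 | 6Δ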